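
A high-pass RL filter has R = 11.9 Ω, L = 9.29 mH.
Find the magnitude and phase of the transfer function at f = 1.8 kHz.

Step 1 — Angular frequency: ω = 2π·1800 = 1.131e+04 rad/s.
Step 2 — Transfer function: H(jω) = jωL/(R + jωL).
Step 3 — Numerator jωL = j·105.1; denominator R + jωL = 11.9 + j105.1.
Step 4 — H = 0.9873 + j0.1118.
Step 5 — Magnitude: |H| = 0.9936 (-0.1 dB); phase: φ = 6.5°.

|H| = 0.9936 (-0.1 dB), φ = 6.5°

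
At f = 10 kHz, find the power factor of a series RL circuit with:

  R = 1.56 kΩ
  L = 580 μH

Step 1 — Angular frequency: ω = 2π·f = 2π·1e+04 = 6.283e+04 rad/s.
Step 2 — Component impedances:
  R: Z = R = 1560 Ω
  L: Z = jωL = j·6.283e+04·0.00058 = 0 + j36.44 Ω
Step 3 — Series combination: Z_total = R + L = 1560 + j36.44 Ω = 1560∠1.3° Ω.
Step 4 — Power factor: PF = cos(φ) = Re(Z)/|Z| = 1560/1560.4 = 0.9997.
Step 5 — Type: Im(Z) = 36.44 ⇒ lagging (phase φ = 1.3°).

PF = 0.9997 (lagging, φ = 1.3°)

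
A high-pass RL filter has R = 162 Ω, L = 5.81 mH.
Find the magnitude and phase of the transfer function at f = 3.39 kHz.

Step 1 — Angular frequency: ω = 2π·3390 = 2.13e+04 rad/s.
Step 2 — Transfer function: H(jω) = jωL/(R + jωL).
Step 3 — Numerator jωL = j·123.8; denominator R + jωL = 162 + j123.8.
Step 4 — H = 0.3685 + j0.4824.
Step 5 — Magnitude: |H| = 0.607 (-4.3 dB); phase: φ = 52.6°.

|H| = 0.607 (-4.3 dB), φ = 52.6°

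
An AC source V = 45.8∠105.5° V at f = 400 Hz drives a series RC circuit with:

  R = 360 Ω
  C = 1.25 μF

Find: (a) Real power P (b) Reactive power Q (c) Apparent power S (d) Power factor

Step 1 — Angular frequency: ω = 2π·f = 2π·400 = 2513 rad/s.
Step 2 — Component impedances:
  R: Z = R = 360 Ω
  C: Z = 1/(jωC) = -j/(ω·C) = 0 - j318.3 Ω
Step 3 — Series combination: Z_total = R + C = 360 - j318.3 Ω = 480.5∠-41.5° Ω.
Step 4 — Source phasor: V = 45.8∠105.5° V = -12.24 + j44.13 V.
Step 5 — Current: I = V / Z = -0.07992 + j0.05193 A = 0.09531∠147.0° A.
Step 6 — Complex power: S = V·I* = 3.27 - j2.891 VA.
Step 7 — Real power: P = Re(S) = 3.27 W.
Step 8 — Reactive power: Q = Im(S) = -2.891 VAR.
Step 9 — Apparent power: |S| = 4.365 VA.
Step 10 — Power factor: PF = P/|S| = 0.7492 (leading).

(a) P = 3.27 W  (b) Q = -2.891 VAR  (c) S = 4.365 VA  (d) PF = 0.7492 (leading)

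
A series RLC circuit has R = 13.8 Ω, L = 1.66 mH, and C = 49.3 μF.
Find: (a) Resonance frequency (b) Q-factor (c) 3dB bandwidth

Step 1 — Resonance condition Im(Z)=0 gives ω₀ = 1/√(LC).
Step 2 — ω₀ = 1/√(0.00166·4.93e-05) = 3496 rad/s.
Step 3 — f₀ = ω₀/(2π) = 556.3 Hz.
Step 4 — Series Q: Q = ω₀L/R = 3496·0.00166/13.8 = 0.4205.
Step 5 — 3dB bandwidth: Δω = ω₀/Q = 8313 rad/s; BW = Δω/(2π) = 1323 Hz.

(a) f₀ = 556.3 Hz  (b) Q = 0.4205  (c) BW = 1323 Hz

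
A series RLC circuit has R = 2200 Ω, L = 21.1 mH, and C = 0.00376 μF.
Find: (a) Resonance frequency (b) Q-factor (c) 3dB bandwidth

Step 1 — Resonance condition Im(Z)=0 gives ω₀ = 1/√(LC).
Step 2 — ω₀ = 1/√(0.0211·3.76e-09) = 1.123e+05 rad/s.
Step 3 — f₀ = ω₀/(2π) = 1.787e+04 Hz.
Step 4 — Series Q: Q = ω₀L/R = 1.123e+05·0.0211/2200 = 1.077.
Step 5 — 3dB bandwidth: Δω = ω₀/Q = 1.043e+05 rad/s; BW = Δω/(2π) = 1.659e+04 Hz.

(a) f₀ = 1.787e+04 Hz  (b) Q = 1.077  (c) BW = 1.659e+04 Hz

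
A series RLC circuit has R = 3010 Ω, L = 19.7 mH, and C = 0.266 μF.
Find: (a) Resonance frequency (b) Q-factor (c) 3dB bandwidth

Step 1 — Resonance condition Im(Z)=0 gives ω₀ = 1/√(LC).
Step 2 — ω₀ = 1/√(0.0197·2.66e-07) = 1.381e+04 rad/s.
Step 3 — f₀ = ω₀/(2π) = 2199 Hz.
Step 4 — Series Q: Q = ω₀L/R = 1.381e+04·0.0197/3010 = 0.09041.
Step 5 — 3dB bandwidth: Δω = ω₀/Q = 1.528e+05 rad/s; BW = Δω/(2π) = 2.432e+04 Hz.

(a) f₀ = 2199 Hz  (b) Q = 0.09041  (c) BW = 2.432e+04 Hz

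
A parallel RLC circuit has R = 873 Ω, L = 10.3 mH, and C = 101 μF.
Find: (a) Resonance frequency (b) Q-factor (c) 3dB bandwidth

Step 1 — Resonance: ω₀ = 1/√(LC) = 1/√(0.0103·0.000101) = 980.4 rad/s.
Step 2 — f₀ = ω₀/(2π) = 156 Hz.
Step 3 — Parallel Q: Q = R/(ω₀L) = 873/(980.4·0.0103) = 86.45.
Step 4 — Bandwidth: Δω = ω₀/Q = 11.34 rad/s; BW = Δω/(2π) = 1.805 Hz.

(a) f₀ = 156 Hz  (b) Q = 86.45  (c) BW = 1.805 Hz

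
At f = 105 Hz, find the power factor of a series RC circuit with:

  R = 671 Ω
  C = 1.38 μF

Step 1 — Angular frequency: ω = 2π·f = 2π·105 = 659.7 rad/s.
Step 2 — Component impedances:
  R: Z = R = 671 Ω
  C: Z = 1/(jωC) = -j/(ω·C) = 0 - j1098 Ω
Step 3 — Series combination: Z_total = R + C = 671 - j1098 Ω = 1287∠-58.6° Ω.
Step 4 — Power factor: PF = cos(φ) = Re(Z)/|Z| = 671/1287.1 = 0.5213.
Step 5 — Type: Im(Z) = -1098 ⇒ leading (phase φ = -58.6°).

PF = 0.5213 (leading, φ = -58.6°)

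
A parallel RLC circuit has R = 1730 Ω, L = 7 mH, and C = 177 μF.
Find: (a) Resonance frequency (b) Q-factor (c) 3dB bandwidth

Step 1 — Resonance: ω₀ = 1/√(LC) = 1/√(0.007·0.000177) = 898.4 rad/s.
Step 2 — f₀ = ω₀/(2π) = 143 Hz.
Step 3 — Parallel Q: Q = R/(ω₀L) = 1730/(898.4·0.007) = 275.1.
Step 4 — Bandwidth: Δω = ω₀/Q = 3.266 rad/s; BW = Δω/(2π) = 0.5198 Hz.

(a) f₀ = 143 Hz  (b) Q = 275.1  (c) BW = 0.5198 Hz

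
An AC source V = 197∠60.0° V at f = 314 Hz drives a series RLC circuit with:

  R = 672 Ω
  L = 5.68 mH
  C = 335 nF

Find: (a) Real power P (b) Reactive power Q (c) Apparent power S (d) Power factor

Step 1 — Angular frequency: ω = 2π·f = 2π·314 = 1973 rad/s.
Step 2 — Component impedances:
  R: Z = R = 672 Ω
  L: Z = jωL = j·1973·0.00568 = 0 + j11.21 Ω
  C: Z = 1/(jωC) = -j/(ω·C) = 0 - j1513 Ω
Step 3 — Series combination: Z_total = R + L + C = 672 - j1502 Ω = 1645∠-65.9° Ω.
Step 4 — Source phasor: V = 197∠60.0° V = 98.5 + j170.6 V.
Step 5 — Current: I = V / Z = -0.0702 + j0.097 A = 0.1197∠125.9° A.
Step 6 — Complex power: S = V·I* = 9.634 - j21.53 VA.
Step 7 — Real power: P = Re(S) = 9.634 W.
Step 8 — Reactive power: Q = Im(S) = -21.53 VAR.
Step 9 — Apparent power: |S| = 23.59 VA.
Step 10 — Power factor: PF = P/|S| = 0.4084 (leading).

(a) P = 9.634 W  (b) Q = -21.53 VAR  (c) S = 23.59 VA  (d) PF = 0.4084 (leading)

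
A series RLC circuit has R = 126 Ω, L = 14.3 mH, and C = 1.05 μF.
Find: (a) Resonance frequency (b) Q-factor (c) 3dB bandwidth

Step 1 — Resonance: ω₀ = 1/√(LC) = 1/√(0.0143·1.05e-06) = 8161 rad/s.
Step 2 — f₀ = ω₀/(2π) = 1299 Hz.
Step 3 — Series Q: Q = ω₀L/R = 8161·0.0143/126 = 0.9262.
Step 4 — Bandwidth: Δω = ω₀/Q = 8811 rad/s; BW = Δω/(2π) = 1402 Hz.

(a) f₀ = 1299 Hz  (b) Q = 0.9262  (c) BW = 1402 Hz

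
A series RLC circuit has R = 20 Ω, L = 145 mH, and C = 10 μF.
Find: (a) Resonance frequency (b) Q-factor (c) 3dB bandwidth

Step 1 — Resonance condition Im(Z)=0 gives ω₀ = 1/√(LC).
Step 2 — ω₀ = 1/√(0.145·1e-05) = 830.5 rad/s.
Step 3 — f₀ = ω₀/(2π) = 132.2 Hz.
Step 4 — Series Q: Q = ω₀L/R = 830.5·0.145/20 = 6.021.
Step 5 — 3dB bandwidth: Δω = ω₀/Q = 137.9 rad/s; BW = Δω/(2π) = 21.95 Hz.

(a) f₀ = 132.2 Hz  (b) Q = 6.021  (c) BW = 21.95 Hz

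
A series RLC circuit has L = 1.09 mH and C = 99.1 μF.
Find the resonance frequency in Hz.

Step 1 — Resonance condition Im(Z)=0 gives ω₀ = 1/√(LC).
Step 2 — ω₀ = 1/√(0.00109·9.91e-05) = 3043 rad/s.
Step 3 — f₀ = ω₀/(2π) = 484.3 Hz.

f₀ = 484.3 Hz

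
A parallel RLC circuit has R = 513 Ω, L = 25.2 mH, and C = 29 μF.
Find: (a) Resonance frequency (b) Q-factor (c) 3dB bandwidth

Step 1 — Resonance: ω₀ = 1/√(LC) = 1/√(0.0252·2.9e-05) = 1170 rad/s.
Step 2 — f₀ = ω₀/(2π) = 186.2 Hz.
Step 3 — Parallel Q: Q = R/(ω₀L) = 513/(1170·0.0252) = 17.4.
Step 4 — Bandwidth: Δω = ω₀/Q = 67.22 rad/s; BW = Δω/(2π) = 10.7 Hz.

(a) f₀ = 186.2 Hz  (b) Q = 17.4  (c) BW = 10.7 Hz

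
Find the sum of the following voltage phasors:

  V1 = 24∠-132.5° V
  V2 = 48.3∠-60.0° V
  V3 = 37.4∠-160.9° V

Step 1 — Convert each phasor to rectangular form:
  V1 = 24·(cos(-132.5°) + j·sin(-132.5°)) = -16.21 - j17.69 V
  V2 = 48.3·(cos(-60.0°) + j·sin(-60.0°)) = 24.15 - j41.83 V
  V3 = 37.4·(cos(-160.9°) + j·sin(-160.9°)) = -35.34 - j12.24 V
Step 2 — Sum components: V_total = -27.41 - j71.76 V.
Step 3 — Convert to polar: |V_total| = 76.82 V, ∠V_total = -110.9°.

V_total = 76.82∠-110.9° V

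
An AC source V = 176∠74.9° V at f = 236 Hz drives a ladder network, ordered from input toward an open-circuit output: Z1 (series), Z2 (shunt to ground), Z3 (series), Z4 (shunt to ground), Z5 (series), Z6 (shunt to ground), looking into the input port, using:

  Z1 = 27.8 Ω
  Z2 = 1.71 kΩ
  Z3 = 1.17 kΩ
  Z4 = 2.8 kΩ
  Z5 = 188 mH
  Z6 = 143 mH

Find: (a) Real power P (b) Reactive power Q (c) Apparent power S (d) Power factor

Step 1 — Angular frequency: ω = 2π·f = 2π·236 = 1483 rad/s.
Step 2 — Component impedances:
  Z1: Z = R = 27.8 Ω
  Z2: Z = R = 1710 Ω
  Z3: Z = R = 1170 Ω
  Z4: Z = R = 2800 Ω
  Z5: Z = jωL = j·1483·0.188 = 0 + j278.8 Ω
  Z6: Z = jωL = j·1483·0.143 = 0 + j212 Ω
Step 3 — Ladder network (open output): work backward from the far end, alternating series and parallel combinations. Z_in = 775.9 + j154.6 Ω = 791.2∠11.3° Ω.
Step 4 — Source phasor: V = 176∠74.9° V = 45.85 + j169.9 V.
Step 5 — Current: I = V / Z = 0.09879 + j0.1993 A = 0.2225∠63.6° A.
Step 6 — Complex power: S = V·I* = 38.4 + j7.649 VA.
Step 7 — Real power: P = Re(S) = 38.4 W.
Step 8 — Reactive power: Q = Im(S) = 7.649 VAR.
Step 9 — Apparent power: |S| = 39.15 VA.
Step 10 — Power factor: PF = P/|S| = 0.9807 (lagging).

(a) P = 38.4 W  (b) Q = 7.649 VAR  (c) S = 39.15 VA  (d) PF = 0.9807 (lagging)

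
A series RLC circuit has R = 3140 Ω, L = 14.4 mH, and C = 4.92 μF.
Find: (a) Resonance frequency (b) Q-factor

Step 1 — Resonance condition Im(Z)=0 gives ω₀ = 1/√(LC).
Step 2 — ω₀ = 1/√(0.0144·4.92e-06) = 3757 rad/s.
Step 3 — f₀ = ω₀/(2π) = 597.9 Hz.
Step 4 — Series Q: Q = ω₀L/R = 3757·0.0144/3140 = 0.01723.

(a) f₀ = 597.9 Hz  (b) Q = 0.01723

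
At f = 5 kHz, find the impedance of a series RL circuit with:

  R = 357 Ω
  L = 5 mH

Step 1 — Angular frequency: ω = 2π·f = 2π·5000 = 3.142e+04 rad/s.
Step 2 — Component impedances:
  R: Z = R = 357 Ω
  L: Z = jωL = j·3.142e+04·0.005 = 0 + j157.1 Ω
Step 3 — Series combination: Z_total = R + L = 357 + j157.1 Ω = 390∠23.7° Ω.

Z = 357 + j157.1 Ω = 390∠23.7° Ω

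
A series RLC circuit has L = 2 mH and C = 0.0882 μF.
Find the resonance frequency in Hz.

Step 1 — Resonance condition Im(Z)=0 gives ω₀ = 1/√(LC).
Step 2 — ω₀ = 1/√(0.002·8.82e-08) = 7.529e+04 rad/s.
Step 3 — f₀ = ω₀/(2π) = 1.198e+04 Hz.

f₀ = 1.198e+04 Hz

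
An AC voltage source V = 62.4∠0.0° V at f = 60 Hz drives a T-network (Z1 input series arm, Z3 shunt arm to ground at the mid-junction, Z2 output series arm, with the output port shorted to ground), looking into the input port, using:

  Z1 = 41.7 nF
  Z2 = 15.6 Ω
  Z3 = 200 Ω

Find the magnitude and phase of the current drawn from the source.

Step 1 — Angular frequency: ω = 2π·f = 2π·60 = 377 rad/s.
Step 2 — Component impedances:
  Z1: Z = 1/(jωC) = -j/(ω·C) = 0 - j6.361e+04 Ω
  Z2: Z = R = 15.6 Ω
  Z3: Z = R = 200 Ω
Step 3 — With the output port shorted to ground, the output series arm Z2 runs from the junction to ground; the shunt arm Z3 also runs from the junction to ground. They appear in parallel: Z3 || Z2 = 14.47 Ω.
Step 4 — Series with input arm Z1: Z_in = Z1 + (Z3 || Z2) = 14.47 - j6.361e+04 Ω = 6.361e+04∠-90.0° Ω.
Step 5 — Source phasor: V = 62.4∠0.0° V = 62.4 V.
Step 6 — Ohm's law: I = V / Z_total = (62.4) / (14.47 - j6.361e+04) = 2.232e-07 + j0.000981 A.
Step 7 — Convert to polar: |I| = 0.000981 A, ∠I = 90.0°.

I = 0.000981∠90.0° A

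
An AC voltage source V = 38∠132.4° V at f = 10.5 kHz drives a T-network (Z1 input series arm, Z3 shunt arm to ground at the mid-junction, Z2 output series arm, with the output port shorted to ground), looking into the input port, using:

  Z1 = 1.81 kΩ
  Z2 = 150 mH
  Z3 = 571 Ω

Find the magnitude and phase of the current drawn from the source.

Step 1 — Angular frequency: ω = 2π·f = 2π·1.05e+04 = 6.597e+04 rad/s.
Step 2 — Component impedances:
  Z1: Z = R = 1810 Ω
  Z2: Z = jωL = j·6.597e+04·0.15 = 0 + j9896 Ω
  Z3: Z = R = 571 Ω
Step 3 — With the output port shorted to ground, the output series arm Z2 runs from the junction to ground; the shunt arm Z3 also runs from the junction to ground. They appear in parallel: Z3 || Z2 = 569.1 + j32.84 Ω.
Step 4 — Series with input arm Z1: Z_in = Z1 + (Z3 || Z2) = 2379 + j32.84 Ω = 2379∠0.8° Ω.
Step 5 — Source phasor: V = 38∠132.4° V = -25.62 + j28.06 V.
Step 6 — Ohm's law: I = V / Z_total = (-25.62 + j28.06) / (2379 + j32.84) = -0.01061 + j0.01194 A.
Step 7 — Convert to polar: |I| = 0.01597 A, ∠I = 131.6°.

I = 0.01597∠131.6° A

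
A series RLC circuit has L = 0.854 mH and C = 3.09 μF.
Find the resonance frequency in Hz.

Step 1 — Resonance condition Im(Z)=0 gives ω₀ = 1/√(LC).
Step 2 — ω₀ = 1/√(0.000854·3.09e-06) = 1.947e+04 rad/s.
Step 3 — f₀ = ω₀/(2π) = 3098 Hz.

f₀ = 3098 Hz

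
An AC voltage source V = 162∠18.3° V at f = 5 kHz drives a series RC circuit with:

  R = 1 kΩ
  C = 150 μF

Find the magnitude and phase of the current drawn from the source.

Step 1 — Angular frequency: ω = 2π·f = 2π·5000 = 3.142e+04 rad/s.
Step 2 — Component impedances:
  R: Z = R = 1000 Ω
  C: Z = 1/(jωC) = -j/(ω·C) = 0 - j0.2122 Ω
Step 3 — Series combination: Z_total = R + C = 1000 - j0.2122 Ω = 1000∠-0.0° Ω.
Step 4 — Source phasor: V = 162∠18.3° V = 153.8 + j50.87 V.
Step 5 — Ohm's law: I = V / Z_total = (153.8 + j50.87) / (1000 - j0.2122) = 0.1538 + j0.0509 A.
Step 6 — Convert to polar: |I| = 0.162 A, ∠I = 18.3°.

I = 0.162∠18.3° A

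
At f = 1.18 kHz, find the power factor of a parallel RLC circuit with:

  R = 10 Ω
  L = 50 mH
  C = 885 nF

Step 1 — Angular frequency: ω = 2π·f = 2π·1180 = 7414 rad/s.
Step 2 — Component impedances:
  R: Z = R = 10 Ω
  L: Z = jωL = j·7414·0.05 = 0 + j370.7 Ω
  C: Z = 1/(jωC) = -j/(ω·C) = 0 - j152.4 Ω
Step 3 — Parallel combination: 1/Z_total = 1/R + 1/L + 1/C; Z_total = 9.985 - j0.3858 Ω = 9.993∠-2.2° Ω.
Step 4 — Power factor: PF = cos(φ) = Re(Z)/|Z| = 9.9851/9.9925 = 0.9993.
Step 5 — Type: Im(Z) = -0.3858 ⇒ leading (phase φ = -2.2°).

PF = 0.9993 (leading, φ = -2.2°)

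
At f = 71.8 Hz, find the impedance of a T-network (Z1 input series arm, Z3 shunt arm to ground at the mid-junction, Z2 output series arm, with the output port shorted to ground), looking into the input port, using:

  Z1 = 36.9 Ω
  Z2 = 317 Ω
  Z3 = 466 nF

Step 1 — Angular frequency: ω = 2π·f = 2π·71.8 = 451.1 rad/s.
Step 2 — Component impedances:
  Z1: Z = R = 36.9 Ω
  Z2: Z = R = 317 Ω
  Z3: Z = 1/(jωC) = -j/(ω·C) = 0 - j4757 Ω
Step 3 — With the output port shorted to ground, the output series arm Z2 runs from the junction to ground; the shunt arm Z3 also runs from the junction to ground. They appear in parallel: Z3 || Z2 = 315.6 - j21.03 Ω.
Step 4 — Series with input arm Z1: Z_in = Z1 + (Z3 || Z2) = 352.5 - j21.03 Ω = 353.1∠-3.4° Ω.

Z = 352.5 - j21.03 Ω = 353.1∠-3.4° Ω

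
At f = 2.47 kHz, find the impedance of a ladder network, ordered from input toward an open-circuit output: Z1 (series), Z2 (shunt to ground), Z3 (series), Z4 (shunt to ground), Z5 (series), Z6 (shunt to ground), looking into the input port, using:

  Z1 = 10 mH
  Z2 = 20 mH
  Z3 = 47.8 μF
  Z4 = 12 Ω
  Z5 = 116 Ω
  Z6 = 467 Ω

Step 1 — Angular frequency: ω = 2π·f = 2π·2470 = 1.552e+04 rad/s.
Step 2 — Component impedances:
  Z1: Z = jωL = j·1.552e+04·0.01 = 0 + j155.2 Ω
  Z2: Z = jωL = j·1.552e+04·0.02 = 0 + j310.4 Ω
  Z3: Z = 1/(jωC) = -j/(ω·C) = 0 - j1.348 Ω
  Z4: Z = R = 12 Ω
  Z5: Z = R = 116 Ω
  Z6: Z = R = 467 Ω
Step 3 — Ladder network (open output): work backward from the far end, alternating series and parallel combinations. Z_in = 11.84 + j154.3 Ω = 154.7∠85.6° Ω.

Z = 11.84 + j154.3 Ω = 154.7∠85.6° Ω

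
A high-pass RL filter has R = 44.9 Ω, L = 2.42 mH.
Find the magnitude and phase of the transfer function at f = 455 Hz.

Step 1 — Angular frequency: ω = 2π·455 = 2859 rad/s.
Step 2 — Transfer function: H(jω) = jωL/(R + jωL).
Step 3 — Numerator jωL = j·6.918; denominator R + jωL = 44.9 + j6.918.
Step 4 — H = 0.02319 + j0.1505.
Step 5 — Magnitude: |H| = 0.1523 (-16.3 dB); phase: φ = 81.2°.

|H| = 0.1523 (-16.3 dB), φ = 81.2°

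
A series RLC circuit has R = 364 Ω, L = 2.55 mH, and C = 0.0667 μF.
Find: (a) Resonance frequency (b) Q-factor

Step 1 — Resonance condition Im(Z)=0 gives ω₀ = 1/√(LC).
Step 2 — ω₀ = 1/√(0.00255·6.67e-08) = 7.668e+04 rad/s.
Step 3 — f₀ = ω₀/(2π) = 1.22e+04 Hz.
Step 4 — Series Q: Q = ω₀L/R = 7.668e+04·0.00255/364 = 0.5372.

(a) f₀ = 1.22e+04 Hz  (b) Q = 0.5372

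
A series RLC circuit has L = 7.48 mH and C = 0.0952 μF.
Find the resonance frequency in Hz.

Step 1 — Resonance condition Im(Z)=0 gives ω₀ = 1/√(LC).
Step 2 — ω₀ = 1/√(0.00748·9.52e-08) = 3.747e+04 rad/s.
Step 3 — f₀ = ω₀/(2π) = 5964 Hz.

f₀ = 5964 Hz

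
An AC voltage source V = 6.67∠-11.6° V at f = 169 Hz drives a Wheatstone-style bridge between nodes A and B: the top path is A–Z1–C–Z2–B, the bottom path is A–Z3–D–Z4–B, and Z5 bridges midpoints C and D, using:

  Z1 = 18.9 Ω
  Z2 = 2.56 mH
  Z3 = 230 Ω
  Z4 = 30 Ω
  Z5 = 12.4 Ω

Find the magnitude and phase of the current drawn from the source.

Step 1 — Angular frequency: ω = 2π·f = 2π·169 = 1062 rad/s.
Step 2 — Component impedances:
  Z1: Z = R = 18.9 Ω
  Z2: Z = jωL = j·1062·0.00256 = 0 + j2.718 Ω
  Z3: Z = R = 230 Ω
  Z4: Z = R = 30 Ω
  Z5: Z = R = 12.4 Ω
Step 3 — Bridge requires nodal analysis (the Z5 bridge couples midpoints C and D, so the two paths cannot be reduced to a simple series/parallel combination). Setting node B to ground and injecting 1 A at node A, the 3-node admittance system at A, C, D solves to V_A = Z_AB = 17.68 + j2.592 Ω = 17.87∠8.3° Ω.
Step 4 — Source phasor: V = 6.67∠-11.6° V = 6.534 - j1.341 V.
Step 5 — Ohm's law: I = V / Z_total = (6.534 - j1.341) / (17.68 + j2.592) = 0.3509 - j0.1273 A.
Step 6 — Convert to polar: |I| = 0.3732 A, ∠I = -19.9°.

I = 0.3732∠-19.9° A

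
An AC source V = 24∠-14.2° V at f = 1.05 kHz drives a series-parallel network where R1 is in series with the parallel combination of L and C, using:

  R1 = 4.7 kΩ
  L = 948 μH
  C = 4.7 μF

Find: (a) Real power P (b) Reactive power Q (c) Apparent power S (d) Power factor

Step 1 — Angular frequency: ω = 2π·f = 2π·1050 = 6597 rad/s.
Step 2 — Component impedances:
  R1: Z = R = 4700 Ω
  L: Z = jωL = j·6597·0.000948 = 0 + j6.254 Ω
  C: Z = 1/(jωC) = -j/(ω·C) = 0 - j32.25 Ω
Step 3 — Parallel branch: L || C = 1/(1/L + 1/C) = 0 + j7.759 Ω.
Step 4 — Series with R1: Z_total = R1 + (L || C) = 4700 + j7.759 Ω = 4700∠0.1° Ω.
Step 5 — Source phasor: V = 24∠-14.2° V = 23.27 - j5.887 V.
Step 6 — Current: I = V / Z = 0.004948 - j0.001261 A = 0.005106∠-14.3° A.
Step 7 — Complex power: S = V·I* = 0.1226 + j0.0002023 VA.
Step 8 — Real power: P = Re(S) = 0.1226 W.
Step 9 — Reactive power: Q = Im(S) = 0.0002023 VAR.
Step 10 — Apparent power: |S| = 0.1226 VA.
Step 11 — Power factor: PF = P/|S| = 1 (lagging).

(a) P = 0.1226 W  (b) Q = 0.0002023 VAR  (c) S = 0.1226 VA  (d) PF = 1 (lagging)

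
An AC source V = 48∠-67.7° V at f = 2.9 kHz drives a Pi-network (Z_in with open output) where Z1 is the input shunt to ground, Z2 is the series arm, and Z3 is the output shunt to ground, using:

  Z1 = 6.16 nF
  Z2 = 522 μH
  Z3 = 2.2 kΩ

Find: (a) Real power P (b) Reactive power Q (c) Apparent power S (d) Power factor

Step 1 — Angular frequency: ω = 2π·f = 2π·2900 = 1.822e+04 rad/s.
Step 2 — Component impedances:
  Z1: Z = 1/(jωC) = -j/(ω·C) = 0 - j8909 Ω
  Z2: Z = jωL = j·1.822e+04·0.000522 = 0 + j9.511 Ω
  Z3: Z = R = 2200 Ω
Step 3 — With open output, the series arm Z2 and the output shunt Z3 appear in series to ground: Z2 + Z3 = 2200 + j9.511 Ω.
Step 4 — Parallel with input shunt Z1: Z_in = Z1 || (Z2 + Z3) = 2078 - j504.1 Ω = 2138∠-13.6° Ω.
Step 5 — Source phasor: V = 48∠-67.7° V = 18.21 - j44.41 V.
Step 6 — Current: I = V / Z = 0.01318 - j0.01818 A = 0.02245∠-54.1° A.
Step 7 — Complex power: S = V·I* = 1.047 - j0.2541 VA.
Step 8 — Real power: P = Re(S) = 1.047 W.
Step 9 — Reactive power: Q = Im(S) = -0.2541 VAR.
Step 10 — Apparent power: |S| = 1.078 VA.
Step 11 — Power factor: PF = P/|S| = 0.9718 (leading).

(a) P = 1.047 W  (b) Q = -0.2541 VAR  (c) S = 1.078 VA  (d) PF = 0.9718 (leading)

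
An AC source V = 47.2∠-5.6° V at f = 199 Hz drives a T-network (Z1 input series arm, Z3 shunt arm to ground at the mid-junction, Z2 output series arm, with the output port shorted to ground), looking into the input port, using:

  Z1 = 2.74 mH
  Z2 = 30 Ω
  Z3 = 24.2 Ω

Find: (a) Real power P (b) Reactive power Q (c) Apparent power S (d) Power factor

Step 1 — Angular frequency: ω = 2π·f = 2π·199 = 1250 rad/s.
Step 2 — Component impedances:
  Z1: Z = jωL = j·1250·0.00274 = 0 + j3.426 Ω
  Z2: Z = R = 30 Ω
  Z3: Z = R = 24.2 Ω
Step 3 — With the output port shorted to ground, the output series arm Z2 runs from the junction to ground; the shunt arm Z3 also runs from the junction to ground. They appear in parallel: Z3 || Z2 = 13.39 Ω.
Step 4 — Series with input arm Z1: Z_in = Z1 + (Z3 || Z2) = 13.39 + j3.426 Ω = 13.83∠14.3° Ω.
Step 5 — Source phasor: V = 47.2∠-5.6° V = 46.97 - j4.606 V.
Step 6 — Current: I = V / Z = 3.209 - j1.165 A = 3.414∠-19.9° A.
Step 7 — Complex power: S = V·I* = 156.1 + j39.93 VA.
Step 8 — Real power: P = Re(S) = 156.1 W.
Step 9 — Reactive power: Q = Im(S) = 39.93 VAR.
Step 10 — Apparent power: |S| = 161.1 VA.
Step 11 — Power factor: PF = P/|S| = 0.9688 (lagging).

(a) P = 156.1 W  (b) Q = 39.93 VAR  (c) S = 161.1 VA  (d) PF = 0.9688 (lagging)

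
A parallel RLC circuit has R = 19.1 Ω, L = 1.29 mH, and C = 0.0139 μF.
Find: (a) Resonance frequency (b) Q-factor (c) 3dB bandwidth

Step 1 — Resonance: ω₀ = 1/√(LC) = 1/√(0.00129·1.39e-08) = 2.362e+05 rad/s.
Step 2 — f₀ = ω₀/(2π) = 3.759e+04 Hz.
Step 3 — Parallel Q: Q = R/(ω₀L) = 19.1/(2.362e+05·0.00129) = 0.0627.
Step 4 — Bandwidth: Δω = ω₀/Q = 3.767e+06 rad/s; BW = Δω/(2π) = 5.995e+05 Hz.

(a) f₀ = 3.759e+04 Hz  (b) Q = 0.0627  (c) BW = 5.995e+05 Hz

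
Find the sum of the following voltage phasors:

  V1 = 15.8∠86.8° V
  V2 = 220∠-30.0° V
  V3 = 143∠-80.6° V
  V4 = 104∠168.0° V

Step 1 — Convert each phasor to rectangular form:
  V1 = 15.8·(cos(86.8°) + j·sin(86.8°)) = 0.882 + j15.78 V
  V2 = 220·(cos(-30.0°) + j·sin(-30.0°)) = 190.5 - j110 V
  V3 = 143·(cos(-80.6°) + j·sin(-80.6°)) = 23.36 - j141.1 V
  V4 = 104·(cos(168.0°) + j·sin(168.0°)) = -101.7 + j21.62 V
Step 2 — Sum components: V_total = 113 - j213.7 V.
Step 3 — Convert to polar: |V_total| = 241.7 V, ∠V_total = -62.1°.

V_total = 241.7∠-62.1° V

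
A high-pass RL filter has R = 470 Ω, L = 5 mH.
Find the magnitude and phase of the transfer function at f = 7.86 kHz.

Step 1 — Angular frequency: ω = 2π·7860 = 4.939e+04 rad/s.
Step 2 — Transfer function: H(jω) = jωL/(R + jωL).
Step 3 — Numerator jωL = j·246.9; denominator R + jωL = 470 + j246.9.
Step 4 — H = 0.2163 + j0.4117.
Step 5 — Magnitude: |H| = 0.4651 (-6.6 dB); phase: φ = 62.3°.

|H| = 0.4651 (-6.6 dB), φ = 62.3°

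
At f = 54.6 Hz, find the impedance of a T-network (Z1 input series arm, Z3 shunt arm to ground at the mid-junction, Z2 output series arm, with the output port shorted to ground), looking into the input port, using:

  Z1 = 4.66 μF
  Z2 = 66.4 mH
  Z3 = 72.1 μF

Step 1 — Angular frequency: ω = 2π·f = 2π·54.6 = 343.1 rad/s.
Step 2 — Component impedances:
  Z1: Z = 1/(jωC) = -j/(ω·C) = 0 - j625.5 Ω
  Z2: Z = jωL = j·343.1·0.0664 = 0 + j22.78 Ω
  Z3: Z = 1/(jωC) = -j/(ω·C) = 0 - j40.43 Ω
Step 3 — With the output port shorted to ground, the output series arm Z2 runs from the junction to ground; the shunt arm Z3 also runs from the junction to ground. They appear in parallel: Z3 || Z2 = 0 + j52.18 Ω.
Step 4 — Series with input arm Z1: Z_in = Z1 + (Z3 || Z2) = 0 - j573.3 Ω = 573.3∠-90.0° Ω.

Z = 0 - j573.3 Ω = 573.3∠-90.0° Ω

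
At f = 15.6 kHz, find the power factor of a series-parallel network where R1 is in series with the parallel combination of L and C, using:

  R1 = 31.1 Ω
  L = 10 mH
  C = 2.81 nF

Step 1 — Angular frequency: ω = 2π·f = 2π·1.56e+04 = 9.802e+04 rad/s.
Step 2 — Component impedances:
  R1: Z = R = 31.1 Ω
  L: Z = jωL = j·9.802e+04·0.01 = 0 + j980.2 Ω
  C: Z = 1/(jωC) = -j/(ω·C) = 0 - j3631 Ω
Step 3 — Parallel branch: L || C = 1/(1/L + 1/C) = 0 + j1343 Ω.
Step 4 — Series with R1: Z_total = R1 + (L || C) = 31.1 + j1343 Ω = 1343∠88.7° Ω.
Step 5 — Power factor: PF = cos(φ) = Re(Z)/|Z| = 31.1/1343 = 0.02316.
Step 6 — Type: Im(Z) = 1343 ⇒ lagging (phase φ = 88.7°).

PF = 0.02316 (lagging, φ = 88.7°)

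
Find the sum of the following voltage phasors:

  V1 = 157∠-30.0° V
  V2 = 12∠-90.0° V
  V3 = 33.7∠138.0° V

Step 1 — Convert each phasor to rectangular form:
  V1 = 157·(cos(-30.0°) + j·sin(-30.0°)) = 136 - j78.5 V
  V2 = 12·(cos(-90.0°) + j·sin(-90.0°)) = 0 - j12 V
  V3 = 33.7·(cos(138.0°) + j·sin(138.0°)) = -25.04 + j22.55 V
Step 2 — Sum components: V_total = 110.9 - j67.95 V.
Step 3 — Convert to polar: |V_total| = 130.1 V, ∠V_total = -31.5°.

V_total = 130.1∠-31.5° V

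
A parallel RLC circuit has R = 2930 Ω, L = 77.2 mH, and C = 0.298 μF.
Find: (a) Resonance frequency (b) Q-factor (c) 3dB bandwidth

Step 1 — Resonance: ω₀ = 1/√(LC) = 1/√(0.0772·2.98e-07) = 6593 rad/s.
Step 2 — f₀ = ω₀/(2π) = 1049 Hz.
Step 3 — Parallel Q: Q = R/(ω₀L) = 2930/(6593·0.0772) = 5.757.
Step 4 — Bandwidth: Δω = ω₀/Q = 1145 rad/s; BW = Δω/(2π) = 182.3 Hz.

(a) f₀ = 1049 Hz  (b) Q = 5.757  (c) BW = 182.3 Hz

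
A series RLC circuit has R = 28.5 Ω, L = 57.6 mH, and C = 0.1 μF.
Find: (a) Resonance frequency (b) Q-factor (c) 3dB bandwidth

Step 1 — Resonance: ω₀ = 1/√(LC) = 1/√(0.0576·1e-07) = 1.318e+04 rad/s.
Step 2 — f₀ = ω₀/(2π) = 2097 Hz.
Step 3 — Series Q: Q = ω₀L/R = 1.318e+04·0.0576/28.5 = 26.63.
Step 4 — Bandwidth: Δω = ω₀/Q = 494.8 rad/s; BW = Δω/(2π) = 78.75 Hz.

(a) f₀ = 2097 Hz  (b) Q = 26.63  (c) BW = 78.75 Hz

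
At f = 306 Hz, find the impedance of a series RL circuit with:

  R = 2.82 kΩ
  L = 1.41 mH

Step 1 — Angular frequency: ω = 2π·f = 2π·306 = 1923 rad/s.
Step 2 — Component impedances:
  R: Z = R = 2820 Ω
  L: Z = jωL = j·1923·0.00141 = 0 + j2.711 Ω
Step 3 — Series combination: Z_total = R + L = 2820 + j2.711 Ω = 2820∠0.1° Ω.

Z = 2820 + j2.711 Ω = 2820∠0.1° Ω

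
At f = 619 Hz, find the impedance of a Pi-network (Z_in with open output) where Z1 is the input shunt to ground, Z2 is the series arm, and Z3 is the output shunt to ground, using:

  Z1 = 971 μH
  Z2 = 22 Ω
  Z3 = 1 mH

Step 1 — Angular frequency: ω = 2π·f = 2π·619 = 3889 rad/s.
Step 2 — Component impedances:
  Z1: Z = jωL = j·3889·0.000971 = 0 + j3.777 Ω
  Z2: Z = R = 22 Ω
  Z3: Z = jωL = j·3889·0.001 = 0 + j3.889 Ω
Step 3 — With open output, the series arm Z2 and the output shunt Z3 appear in series to ground: Z2 + Z3 = 22 + j3.889 Ω.
Step 4 — Parallel with input shunt Z1: Z_in = Z1 || (Z2 + Z3) = 0.5781 + j3.575 Ω = 3.622∠80.8° Ω.

Z = 0.5781 + j3.575 Ω = 3.622∠80.8° Ω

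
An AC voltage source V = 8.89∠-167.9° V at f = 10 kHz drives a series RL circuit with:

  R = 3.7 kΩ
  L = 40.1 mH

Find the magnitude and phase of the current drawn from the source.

Step 1 — Angular frequency: ω = 2π·f = 2π·1e+04 = 6.283e+04 rad/s.
Step 2 — Component impedances:
  R: Z = R = 3700 Ω
  L: Z = jωL = j·6.283e+04·0.0401 = 0 + j2520 Ω
Step 3 — Series combination: Z_total = R + L = 3700 + j2520 Ω = 4476∠34.3° Ω.
Step 4 — Source phasor: V = 8.89∠-167.9° V = -8.692 - j1.864 V.
Step 5 — Ohm's law: I = V / Z_total = (-8.692 - j1.864) / (3700 + j2520) = -0.001839 + j0.0007489 A.
Step 6 — Convert to polar: |I| = 0.001986 A, ∠I = 157.8°.

I = 0.001986∠157.8° A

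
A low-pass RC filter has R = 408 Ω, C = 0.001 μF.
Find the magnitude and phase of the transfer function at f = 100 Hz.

Step 1 — Angular frequency: ω = 2π·100 = 628.3 rad/s.
Step 2 — Transfer function: H(jω) = 1/(1 + jωRC).
Step 3 — Denominator: 1 + jωRC = 1 + j·628.3·408·1e-09 = 1 + j0.0002564.
Step 4 — H = 1 - j0.0002564.
Step 5 — Magnitude: |H| = 1 (-0.0 dB); phase: φ = -0.0°.

|H| = 1 (-0.0 dB), φ = -0.0°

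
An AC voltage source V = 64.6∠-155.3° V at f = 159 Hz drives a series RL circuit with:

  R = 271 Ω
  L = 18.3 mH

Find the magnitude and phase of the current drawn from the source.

Step 1 — Angular frequency: ω = 2π·f = 2π·159 = 999 rad/s.
Step 2 — Component impedances:
  R: Z = R = 271 Ω
  L: Z = jωL = j·999·0.0183 = 0 + j18.28 Ω
Step 3 — Series combination: Z_total = R + L = 271 + j18.28 Ω = 271.6∠3.9° Ω.
Step 4 — Source phasor: V = 64.6∠-155.3° V = -58.69 - j26.99 V.
Step 5 — Ohm's law: I = V / Z_total = (-58.69 - j26.99) / (271 + j18.28) = -0.2223 - j0.08461 A.
Step 6 — Convert to polar: |I| = 0.2378 A, ∠I = -159.2°.

I = 0.2378∠-159.2° A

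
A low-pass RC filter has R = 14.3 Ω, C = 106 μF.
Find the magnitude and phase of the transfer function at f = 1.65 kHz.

Step 1 — Angular frequency: ω = 2π·1650 = 1.037e+04 rad/s.
Step 2 — Transfer function: H(jω) = 1/(1 + jωRC).
Step 3 — Denominator: 1 + jωRC = 1 + j·1.037e+04·14.3·0.000106 = 1 + j15.71.
Step 4 — H = 0.004033 - j0.06338.
Step 5 — Magnitude: |H| = 0.06351 (-23.9 dB); phase: φ = -86.4°.

|H| = 0.06351 (-23.9 dB), φ = -86.4°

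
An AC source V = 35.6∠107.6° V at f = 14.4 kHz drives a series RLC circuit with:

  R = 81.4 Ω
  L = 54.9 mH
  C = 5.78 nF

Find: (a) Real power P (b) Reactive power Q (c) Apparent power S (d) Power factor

Step 1 — Angular frequency: ω = 2π·f = 2π·1.44e+04 = 9.048e+04 rad/s.
Step 2 — Component impedances:
  R: Z = R = 81.4 Ω
  L: Z = jωL = j·9.048e+04·0.0549 = 0 + j4967 Ω
  C: Z = 1/(jωC) = -j/(ω·C) = 0 - j1912 Ω
Step 3 — Series combination: Z_total = R + L + C = 81.4 + j3055 Ω = 3056∠88.5° Ω.
Step 4 — Source phasor: V = 35.6∠107.6° V = -10.76 + j33.93 V.
Step 5 — Current: I = V / Z = 0.01101 + j0.003817 A = 0.01165∠19.1° A.
Step 6 — Complex power: S = V·I* = 0.01105 + j0.4145 VA.
Step 7 — Real power: P = Re(S) = 0.01105 W.
Step 8 — Reactive power: Q = Im(S) = 0.4145 VAR.
Step 9 — Apparent power: |S| = 0.4147 VA.
Step 10 — Power factor: PF = P/|S| = 0.02663 (lagging).

(a) P = 0.01105 W  (b) Q = 0.4145 VAR  (c) S = 0.4147 VA  (d) PF = 0.02663 (lagging)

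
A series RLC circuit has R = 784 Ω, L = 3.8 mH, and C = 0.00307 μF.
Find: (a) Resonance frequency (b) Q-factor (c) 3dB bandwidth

Step 1 — Resonance: ω₀ = 1/√(LC) = 1/√(0.0038·3.07e-09) = 2.928e+05 rad/s.
Step 2 — f₀ = ω₀/(2π) = 4.66e+04 Hz.
Step 3 — Series Q: Q = ω₀L/R = 2.928e+05·0.0038/784 = 1.419.
Step 4 — Bandwidth: Δω = ω₀/Q = 2.063e+05 rad/s; BW = Δω/(2π) = 3.284e+04 Hz.

(a) f₀ = 4.66e+04 Hz  (b) Q = 1.419  (c) BW = 3.284e+04 Hz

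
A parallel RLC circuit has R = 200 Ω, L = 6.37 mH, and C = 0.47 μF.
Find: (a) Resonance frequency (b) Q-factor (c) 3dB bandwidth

Step 1 — Resonance: ω₀ = 1/√(LC) = 1/√(0.00637·4.7e-07) = 1.828e+04 rad/s.
Step 2 — f₀ = ω₀/(2π) = 2909 Hz.
Step 3 — Parallel Q: Q = R/(ω₀L) = 200/(1.828e+04·0.00637) = 1.718.
Step 4 — Bandwidth: Δω = ω₀/Q = 1.064e+04 rad/s; BW = Δω/(2π) = 1693 Hz.

(a) f₀ = 2909 Hz  (b) Q = 1.718  (c) BW = 1693 Hz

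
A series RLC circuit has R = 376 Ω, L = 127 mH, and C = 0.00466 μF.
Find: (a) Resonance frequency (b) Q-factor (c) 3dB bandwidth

Step 1 — Resonance condition Im(Z)=0 gives ω₀ = 1/√(LC).
Step 2 — ω₀ = 1/√(0.127·4.66e-09) = 4.111e+04 rad/s.
Step 3 — f₀ = ω₀/(2π) = 6542 Hz.
Step 4 — Series Q: Q = ω₀L/R = 4.111e+04·0.127/376 = 13.88.
Step 5 — 3dB bandwidth: Δω = ω₀/Q = 2961 rad/s; BW = Δω/(2π) = 471.2 Hz.

(a) f₀ = 6542 Hz  (b) Q = 13.88  (c) BW = 471.2 Hz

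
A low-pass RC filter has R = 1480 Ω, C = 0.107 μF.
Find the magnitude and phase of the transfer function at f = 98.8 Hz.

Step 1 — Angular frequency: ω = 2π·98.8 = 620.8 rad/s.
Step 2 — Transfer function: H(jω) = 1/(1 + jωRC).
Step 3 — Denominator: 1 + jωRC = 1 + j·620.8·1480·1.07e-07 = 1 + j0.09831.
Step 4 — H = 0.9904 - j0.09737.
Step 5 — Magnitude: |H| = 0.9952 (-0.0 dB); phase: φ = -5.6°.

|H| = 0.9952 (-0.0 dB), φ = -5.6°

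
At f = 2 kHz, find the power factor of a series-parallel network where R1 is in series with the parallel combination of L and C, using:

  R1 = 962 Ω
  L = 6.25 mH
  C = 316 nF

Step 1 — Angular frequency: ω = 2π·f = 2π·2000 = 1.257e+04 rad/s.
Step 2 — Component impedances:
  R1: Z = R = 962 Ω
  L: Z = jωL = j·1.257e+04·0.00625 = 0 + j78.54 Ω
  C: Z = 1/(jωC) = -j/(ω·C) = 0 - j251.8 Ω
Step 3 — Parallel branch: L || C = 1/(1/L + 1/C) = 0 + j114.1 Ω.
Step 4 — Series with R1: Z_total = R1 + (L || C) = 962 + j114.1 Ω = 968.7∠6.8° Ω.
Step 5 — Power factor: PF = cos(φ) = Re(Z)/|Z| = 962/968.75 = 0.993.
Step 6 — Type: Im(Z) = 114.1 ⇒ lagging (phase φ = 6.8°).

PF = 0.993 (lagging, φ = 6.8°)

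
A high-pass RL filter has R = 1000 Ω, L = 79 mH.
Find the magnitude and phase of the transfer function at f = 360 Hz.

Step 1 — Angular frequency: ω = 2π·360 = 2262 rad/s.
Step 2 — Transfer function: H(jω) = jωL/(R + jωL).
Step 3 — Numerator jωL = j·178.7; denominator R + jωL = 1000 + j178.7.
Step 4 — H = 0.03094 + j0.1732.
Step 5 — Magnitude: |H| = 0.1759 (-15.1 dB); phase: φ = 79.9°.

|H| = 0.1759 (-15.1 dB), φ = 79.9°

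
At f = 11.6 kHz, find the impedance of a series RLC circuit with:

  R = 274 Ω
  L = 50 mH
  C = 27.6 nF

Step 1 — Angular frequency: ω = 2π·f = 2π·1.16e+04 = 7.288e+04 rad/s.
Step 2 — Component impedances:
  R: Z = R = 274 Ω
  L: Z = jωL = j·7.288e+04·0.05 = 0 + j3644 Ω
  C: Z = 1/(jωC) = -j/(ω·C) = 0 - j497.1 Ω
Step 3 — Series combination: Z_total = R + L + C = 274 + j3147 Ω = 3159∠85.0° Ω.

Z = 274 + j3147 Ω = 3159∠85.0° Ω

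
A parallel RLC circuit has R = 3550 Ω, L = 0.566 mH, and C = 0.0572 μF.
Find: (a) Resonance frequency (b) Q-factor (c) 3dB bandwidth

Step 1 — Resonance: ω₀ = 1/√(LC) = 1/√(0.000566·5.72e-08) = 1.757e+05 rad/s.
Step 2 — f₀ = ω₀/(2π) = 2.797e+04 Hz.
Step 3 — Parallel Q: Q = R/(ω₀L) = 3550/(1.757e+05·0.000566) = 35.69.
Step 4 — Bandwidth: Δω = ω₀/Q = 4925 rad/s; BW = Δω/(2π) = 783.8 Hz.

(a) f₀ = 2.797e+04 Hz  (b) Q = 35.69  (c) BW = 783.8 Hz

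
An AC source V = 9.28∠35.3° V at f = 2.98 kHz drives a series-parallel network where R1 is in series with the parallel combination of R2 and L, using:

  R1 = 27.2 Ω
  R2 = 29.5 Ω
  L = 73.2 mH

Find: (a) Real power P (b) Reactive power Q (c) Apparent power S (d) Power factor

Step 1 — Angular frequency: ω = 2π·f = 2π·2980 = 1.872e+04 rad/s.
Step 2 — Component impedances:
  R1: Z = R = 27.2 Ω
  R2: Z = R = 29.5 Ω
  L: Z = jωL = j·1.872e+04·0.0732 = 0 + j1371 Ω
Step 3 — Parallel branch: R2 || L = 1/(1/R2 + 1/L) = 29.49 + j0.6347 Ω.
Step 4 — Series with R1: Z_total = R1 + (R2 || L) = 56.69 + j0.6347 Ω = 56.69∠0.6° Ω.
Step 5 — Source phasor: V = 9.28∠35.3° V = 7.574 + j5.363 V.
Step 6 — Current: I = V / Z = 0.1347 + j0.09309 A = 0.1637∠34.7° A.
Step 7 — Complex power: S = V·I* = 1.519 + j0.01701 VA.
Step 8 — Real power: P = Re(S) = 1.519 W.
Step 9 — Reactive power: Q = Im(S) = 0.01701 VAR.
Step 10 — Apparent power: |S| = 1.519 VA.
Step 11 — Power factor: PF = P/|S| = 0.9999 (lagging).

(a) P = 1.519 W  (b) Q = 0.01701 VAR  (c) S = 1.519 VA  (d) PF = 0.9999 (lagging)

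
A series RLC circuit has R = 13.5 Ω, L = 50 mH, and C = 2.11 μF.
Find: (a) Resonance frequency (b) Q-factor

Step 1 — Resonance condition Im(Z)=0 gives ω₀ = 1/√(LC).
Step 2 — ω₀ = 1/√(0.05·2.11e-06) = 3079 rad/s.
Step 3 — f₀ = ω₀/(2π) = 490 Hz.
Step 4 — Series Q: Q = ω₀L/R = 3079·0.05/13.5 = 11.4.

(a) f₀ = 490 Hz  (b) Q = 11.4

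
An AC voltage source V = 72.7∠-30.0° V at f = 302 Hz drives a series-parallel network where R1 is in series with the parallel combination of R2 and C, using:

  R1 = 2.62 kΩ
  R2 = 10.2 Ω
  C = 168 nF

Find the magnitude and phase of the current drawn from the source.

Step 1 — Angular frequency: ω = 2π·f = 2π·302 = 1898 rad/s.
Step 2 — Component impedances:
  R1: Z = R = 2620 Ω
  R2: Z = R = 10.2 Ω
  C: Z = 1/(jωC) = -j/(ω·C) = 0 - j3137 Ω
Step 3 — Parallel branch: R2 || C = 1/(1/R2 + 1/C) = 10.2 - j0.03317 Ω.
Step 4 — Series with R1: Z_total = R1 + (R2 || C) = 2630 - j0.03317 Ω = 2630∠-0.0° Ω.
Step 5 — Source phasor: V = 72.7∠-30.0° V = 62.96 - j36.35 V.
Step 6 — Ohm's law: I = V / Z_total = (62.96 - j36.35) / (2630 - j0.03317) = 0.02394 - j0.01382 A.
Step 7 — Convert to polar: |I| = 0.02764 A, ∠I = -30.0°.

I = 0.02764∠-30.0° A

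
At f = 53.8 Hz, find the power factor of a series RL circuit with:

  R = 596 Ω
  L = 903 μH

Step 1 — Angular frequency: ω = 2π·f = 2π·53.8 = 338 rad/s.
Step 2 — Component impedances:
  R: Z = R = 596 Ω
  L: Z = jωL = j·338·0.000903 = 0 + j0.3052 Ω
Step 3 — Series combination: Z_total = R + L = 596 + j0.3052 Ω = 596∠0.0° Ω.
Step 4 — Power factor: PF = cos(φ) = Re(Z)/|Z| = 596/596 = 1.
Step 5 — Type: Im(Z) = 0.3052 ⇒ lagging (phase φ = 0.0°).

PF = 1 (lagging, φ = 0.0°)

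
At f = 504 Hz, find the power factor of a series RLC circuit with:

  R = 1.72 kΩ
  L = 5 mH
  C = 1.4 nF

Step 1 — Angular frequency: ω = 2π·f = 2π·504 = 3167 rad/s.
Step 2 — Component impedances:
  R: Z = R = 1720 Ω
  L: Z = jωL = j·3167·0.005 = 0 + j15.83 Ω
  C: Z = 1/(jωC) = -j/(ω·C) = 0 - j2.256e+05 Ω
Step 3 — Series combination: Z_total = R + L + C = 1720 - j2.255e+05 Ω = 2.256e+05∠-89.6° Ω.
Step 4 — Power factor: PF = cos(φ) = Re(Z)/|Z| = 1720/2.2555e+05 = 0.007626.
Step 5 — Type: Im(Z) = -2.255e+05 ⇒ leading (phase φ = -89.6°).

PF = 0.007626 (leading, φ = -89.6°)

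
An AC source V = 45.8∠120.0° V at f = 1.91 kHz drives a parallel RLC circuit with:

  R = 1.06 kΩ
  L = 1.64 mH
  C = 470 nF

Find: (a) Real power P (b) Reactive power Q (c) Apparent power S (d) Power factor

Step 1 — Angular frequency: ω = 2π·f = 2π·1910 = 1.2e+04 rad/s.
Step 2 — Component impedances:
  R: Z = R = 1060 Ω
  L: Z = jωL = j·1.2e+04·0.00164 = 0 + j19.68 Ω
  C: Z = 1/(jωC) = -j/(ω·C) = 0 - j177.3 Ω
Step 3 — Parallel combination: 1/Z_total = 1/R + 1/L + 1/C; Z_total = 0.4622 + j22.13 Ω = 22.13∠88.8° Ω.
Step 4 — Source phasor: V = 45.8∠120.0° V = -22.9 + j39.66 V.
Step 5 — Current: I = V / Z = 1.77 + j1.072 A = 2.069∠31.2° A.
Step 6 — Complex power: S = V·I* = 1.979 + j94.75 VA.
Step 7 — Real power: P = Re(S) = 1.979 W.
Step 8 — Reactive power: Q = Im(S) = 94.75 VAR.
Step 9 — Apparent power: |S| = 94.77 VA.
Step 10 — Power factor: PF = P/|S| = 0.02088 (lagging).

(a) P = 1.979 W  (b) Q = 94.75 VAR  (c) S = 94.77 VA  (d) PF = 0.02088 (lagging)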